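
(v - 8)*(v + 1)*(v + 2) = v^3 - 5*v^2 - 22*v - 16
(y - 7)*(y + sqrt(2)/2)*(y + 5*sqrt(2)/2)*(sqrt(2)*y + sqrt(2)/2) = sqrt(2)*y^4 - 13*sqrt(2)*y^3/2 + 6*y^3 - 39*y^2 - sqrt(2)*y^2 - 65*sqrt(2)*y/4 - 21*y - 35*sqrt(2)/4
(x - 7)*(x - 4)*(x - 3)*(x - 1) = x^4 - 15*x^3 + 75*x^2 - 145*x + 84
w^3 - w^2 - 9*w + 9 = (w - 3)*(w - 1)*(w + 3)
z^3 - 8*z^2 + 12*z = z*(z - 6)*(z - 2)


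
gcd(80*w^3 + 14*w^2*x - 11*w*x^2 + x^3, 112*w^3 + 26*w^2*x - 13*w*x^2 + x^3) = -16*w^2 - 6*w*x + x^2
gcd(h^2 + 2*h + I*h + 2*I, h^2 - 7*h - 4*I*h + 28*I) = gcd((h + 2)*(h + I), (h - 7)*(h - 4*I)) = 1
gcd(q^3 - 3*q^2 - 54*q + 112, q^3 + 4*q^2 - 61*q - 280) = q^2 - q - 56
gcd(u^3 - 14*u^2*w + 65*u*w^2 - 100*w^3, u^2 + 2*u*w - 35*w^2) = u - 5*w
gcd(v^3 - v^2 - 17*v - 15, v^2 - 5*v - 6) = v + 1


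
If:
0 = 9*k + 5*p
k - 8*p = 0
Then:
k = 0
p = 0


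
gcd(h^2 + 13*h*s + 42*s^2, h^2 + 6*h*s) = h + 6*s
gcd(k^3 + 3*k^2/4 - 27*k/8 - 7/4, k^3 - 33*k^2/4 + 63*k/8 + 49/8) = k^2 - 5*k/4 - 7/8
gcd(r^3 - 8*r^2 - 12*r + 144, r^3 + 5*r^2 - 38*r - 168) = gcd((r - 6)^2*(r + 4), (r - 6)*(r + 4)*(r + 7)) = r^2 - 2*r - 24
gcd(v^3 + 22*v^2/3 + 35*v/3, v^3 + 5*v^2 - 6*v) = v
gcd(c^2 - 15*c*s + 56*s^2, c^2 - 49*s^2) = -c + 7*s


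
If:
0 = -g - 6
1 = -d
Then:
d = -1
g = -6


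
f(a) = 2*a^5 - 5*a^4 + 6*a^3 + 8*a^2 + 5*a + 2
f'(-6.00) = 17837.00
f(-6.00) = -23068.00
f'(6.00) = 9389.00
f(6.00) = 10688.00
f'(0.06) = 6.02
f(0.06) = 2.33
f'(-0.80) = 18.06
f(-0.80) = -2.66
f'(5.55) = 6717.11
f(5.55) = 7089.54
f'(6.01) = 9456.30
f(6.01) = 10782.23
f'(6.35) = 11970.49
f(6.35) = 14412.08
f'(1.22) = 37.15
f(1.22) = 25.23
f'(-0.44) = 3.52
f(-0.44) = 0.62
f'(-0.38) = 2.83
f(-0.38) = 0.81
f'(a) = 10*a^4 - 20*a^3 + 18*a^2 + 16*a + 5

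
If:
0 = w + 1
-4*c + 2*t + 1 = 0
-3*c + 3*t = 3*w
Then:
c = -1/2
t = -3/2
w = -1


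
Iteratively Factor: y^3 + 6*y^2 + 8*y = (y)*(y^2 + 6*y + 8) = y*(y + 2)*(y + 4)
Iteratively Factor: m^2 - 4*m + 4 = (m - 2)*(m - 2)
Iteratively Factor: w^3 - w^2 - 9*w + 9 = (w + 3)*(w^2 - 4*w + 3) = (w - 3)*(w + 3)*(w - 1)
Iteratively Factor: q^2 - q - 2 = (q - 2)*(q + 1)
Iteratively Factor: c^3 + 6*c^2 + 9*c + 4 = (c + 1)*(c^2 + 5*c + 4) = (c + 1)^2*(c + 4)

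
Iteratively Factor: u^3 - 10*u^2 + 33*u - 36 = (u - 3)*(u^2 - 7*u + 12) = (u - 4)*(u - 3)*(u - 3)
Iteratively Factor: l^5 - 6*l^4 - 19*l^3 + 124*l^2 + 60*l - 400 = (l - 5)*(l^4 - l^3 - 24*l^2 + 4*l + 80) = (l - 5)^2*(l^3 + 4*l^2 - 4*l - 16) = (l - 5)^2*(l + 2)*(l^2 + 2*l - 8) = (l - 5)^2*(l + 2)*(l + 4)*(l - 2)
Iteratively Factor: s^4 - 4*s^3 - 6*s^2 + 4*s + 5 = (s + 1)*(s^3 - 5*s^2 - s + 5) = (s + 1)^2*(s^2 - 6*s + 5) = (s - 5)*(s + 1)^2*(s - 1)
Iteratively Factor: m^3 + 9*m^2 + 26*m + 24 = (m + 3)*(m^2 + 6*m + 8) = (m + 2)*(m + 3)*(m + 4)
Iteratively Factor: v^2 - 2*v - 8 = (v - 4)*(v + 2)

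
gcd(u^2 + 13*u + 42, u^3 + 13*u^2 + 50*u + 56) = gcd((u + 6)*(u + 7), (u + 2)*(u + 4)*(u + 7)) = u + 7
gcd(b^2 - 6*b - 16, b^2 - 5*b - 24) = b - 8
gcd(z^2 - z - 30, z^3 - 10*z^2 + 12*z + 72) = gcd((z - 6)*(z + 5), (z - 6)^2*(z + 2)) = z - 6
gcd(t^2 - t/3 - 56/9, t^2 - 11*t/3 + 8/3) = t - 8/3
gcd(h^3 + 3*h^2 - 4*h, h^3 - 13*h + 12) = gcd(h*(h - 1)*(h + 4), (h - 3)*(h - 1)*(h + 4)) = h^2 + 3*h - 4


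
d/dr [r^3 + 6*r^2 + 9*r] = 3*r^2 + 12*r + 9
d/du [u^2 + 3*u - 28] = 2*u + 3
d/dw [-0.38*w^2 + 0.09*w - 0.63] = 0.09 - 0.76*w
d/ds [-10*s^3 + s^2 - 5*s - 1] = -30*s^2 + 2*s - 5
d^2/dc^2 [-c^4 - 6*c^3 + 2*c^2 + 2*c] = -12*c^2 - 36*c + 4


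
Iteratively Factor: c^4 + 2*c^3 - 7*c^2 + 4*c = (c - 1)*(c^3 + 3*c^2 - 4*c) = (c - 1)^2*(c^2 + 4*c) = c*(c - 1)^2*(c + 4)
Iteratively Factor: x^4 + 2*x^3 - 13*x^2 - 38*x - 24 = (x + 2)*(x^3 - 13*x - 12) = (x + 2)*(x + 3)*(x^2 - 3*x - 4) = (x - 4)*(x + 2)*(x + 3)*(x + 1)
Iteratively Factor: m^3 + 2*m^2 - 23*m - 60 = (m - 5)*(m^2 + 7*m + 12) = (m - 5)*(m + 4)*(m + 3)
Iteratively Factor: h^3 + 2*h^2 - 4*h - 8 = (h + 2)*(h^2 - 4) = (h + 2)^2*(h - 2)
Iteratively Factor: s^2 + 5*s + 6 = (s + 2)*(s + 3)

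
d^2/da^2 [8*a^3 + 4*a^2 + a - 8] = 48*a + 8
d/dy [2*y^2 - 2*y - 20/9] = 4*y - 2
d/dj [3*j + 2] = 3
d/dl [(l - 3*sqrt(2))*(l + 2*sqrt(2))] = 2*l - sqrt(2)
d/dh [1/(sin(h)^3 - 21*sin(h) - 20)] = 3*(cos(h)^2 + 6)*cos(h)/(-sin(h)^3 + 21*sin(h) + 20)^2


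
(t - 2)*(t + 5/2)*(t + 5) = t^3 + 11*t^2/2 - 5*t/2 - 25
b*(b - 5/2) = b^2 - 5*b/2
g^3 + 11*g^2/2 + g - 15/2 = (g - 1)*(g + 3/2)*(g + 5)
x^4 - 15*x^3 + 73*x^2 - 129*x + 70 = (x - 7)*(x - 5)*(x - 2)*(x - 1)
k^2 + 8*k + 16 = (k + 4)^2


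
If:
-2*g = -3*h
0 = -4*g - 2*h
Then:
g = 0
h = 0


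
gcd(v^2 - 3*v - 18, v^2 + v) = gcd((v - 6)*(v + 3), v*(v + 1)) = 1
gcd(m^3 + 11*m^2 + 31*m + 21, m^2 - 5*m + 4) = 1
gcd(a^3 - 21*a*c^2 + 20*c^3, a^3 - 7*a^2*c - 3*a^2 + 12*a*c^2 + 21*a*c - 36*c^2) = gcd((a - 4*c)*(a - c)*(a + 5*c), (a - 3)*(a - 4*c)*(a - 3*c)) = a - 4*c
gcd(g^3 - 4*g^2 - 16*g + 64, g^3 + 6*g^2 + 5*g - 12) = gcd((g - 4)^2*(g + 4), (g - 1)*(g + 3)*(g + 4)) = g + 4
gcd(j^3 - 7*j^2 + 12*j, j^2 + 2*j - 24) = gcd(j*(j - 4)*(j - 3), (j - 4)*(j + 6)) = j - 4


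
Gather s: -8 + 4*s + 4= 4*s - 4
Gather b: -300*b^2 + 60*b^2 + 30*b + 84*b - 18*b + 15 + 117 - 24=-240*b^2 + 96*b + 108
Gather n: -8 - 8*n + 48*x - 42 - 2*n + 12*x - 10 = -10*n + 60*x - 60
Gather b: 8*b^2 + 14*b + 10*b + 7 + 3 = 8*b^2 + 24*b + 10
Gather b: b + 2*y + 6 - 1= b + 2*y + 5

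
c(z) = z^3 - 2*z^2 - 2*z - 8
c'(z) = 3*z^2 - 4*z - 2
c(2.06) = -11.87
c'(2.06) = 2.49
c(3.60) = 5.54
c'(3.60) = 22.48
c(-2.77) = -39.06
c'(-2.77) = 32.10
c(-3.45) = -65.97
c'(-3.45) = 47.51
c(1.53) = -12.16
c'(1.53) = -1.10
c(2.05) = -11.89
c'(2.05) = 2.41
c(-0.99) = -8.95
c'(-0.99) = 4.90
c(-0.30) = -7.61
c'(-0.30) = -0.53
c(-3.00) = -47.00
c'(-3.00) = 37.00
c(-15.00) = -3803.00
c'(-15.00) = 733.00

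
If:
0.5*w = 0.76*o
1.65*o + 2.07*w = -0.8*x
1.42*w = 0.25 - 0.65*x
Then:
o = -0.14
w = -0.22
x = 0.86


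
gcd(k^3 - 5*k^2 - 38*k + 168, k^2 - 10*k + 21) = k - 7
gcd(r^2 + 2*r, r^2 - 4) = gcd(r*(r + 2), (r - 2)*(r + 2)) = r + 2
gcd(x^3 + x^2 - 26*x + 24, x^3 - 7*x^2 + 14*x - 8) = x^2 - 5*x + 4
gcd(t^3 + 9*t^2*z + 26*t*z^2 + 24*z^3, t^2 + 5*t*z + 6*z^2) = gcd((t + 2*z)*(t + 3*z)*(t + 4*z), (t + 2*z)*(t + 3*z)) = t^2 + 5*t*z + 6*z^2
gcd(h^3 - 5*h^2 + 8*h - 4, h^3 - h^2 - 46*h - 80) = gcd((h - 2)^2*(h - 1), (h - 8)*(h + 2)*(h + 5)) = 1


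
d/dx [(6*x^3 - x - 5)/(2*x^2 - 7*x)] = (12*x^4 - 84*x^3 + 2*x^2 + 20*x - 35)/(x^2*(4*x^2 - 28*x + 49))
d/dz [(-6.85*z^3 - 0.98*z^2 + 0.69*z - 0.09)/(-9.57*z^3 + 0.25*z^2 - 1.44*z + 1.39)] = (-2.8421709430404e-14*z^5 - 11.0911*z^4 + 32.9346*z^3 - 29.9097*z^2 - 2.6794*z + 0.8295)/(91.5849*z^6 - 4.785*z^5 + 27.6241*z^4 - 27.3246*z^3 + 2.7686*z^2 - 4.0032*z + 1.9321)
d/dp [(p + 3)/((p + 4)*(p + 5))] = (-p^2 - 6*p - 7)/(p^4 + 18*p^3 + 121*p^2 + 360*p + 400)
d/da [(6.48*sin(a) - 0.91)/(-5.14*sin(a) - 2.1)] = -18.2854*cos(a)/(5.14*sin(a) + 2.1)^2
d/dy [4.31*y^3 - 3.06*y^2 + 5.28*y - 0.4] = 12.93*y^2 - 6.12*y + 5.28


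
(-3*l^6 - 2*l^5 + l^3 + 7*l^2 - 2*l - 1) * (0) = 0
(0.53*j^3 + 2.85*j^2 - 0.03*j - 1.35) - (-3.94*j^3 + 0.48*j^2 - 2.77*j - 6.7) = 4.47*j^3 + 2.37*j^2 + 2.74*j + 5.35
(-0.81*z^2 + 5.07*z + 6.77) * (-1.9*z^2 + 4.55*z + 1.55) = 1.539*z^4 - 13.3185*z^3 + 8.95*z^2 + 38.662*z + 10.4935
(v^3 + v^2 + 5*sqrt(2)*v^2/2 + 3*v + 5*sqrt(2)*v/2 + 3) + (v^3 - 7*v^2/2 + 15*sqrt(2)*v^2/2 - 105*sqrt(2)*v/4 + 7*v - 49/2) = 2*v^3 - 5*v^2/2 + 10*sqrt(2)*v^2 - 95*sqrt(2)*v/4 + 10*v - 43/2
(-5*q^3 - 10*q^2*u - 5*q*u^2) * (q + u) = -5*q^4 - 15*q^3*u - 15*q^2*u^2 - 5*q*u^3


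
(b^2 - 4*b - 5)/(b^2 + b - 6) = (b^2 - 4*b - 5)/(b^2 + b - 6)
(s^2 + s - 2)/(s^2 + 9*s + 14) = (s - 1)/(s + 7)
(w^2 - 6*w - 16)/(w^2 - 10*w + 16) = (w + 2)/(w - 2)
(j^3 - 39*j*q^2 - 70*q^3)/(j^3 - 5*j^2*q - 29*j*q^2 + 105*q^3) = (-j - 2*q)/(-j + 3*q)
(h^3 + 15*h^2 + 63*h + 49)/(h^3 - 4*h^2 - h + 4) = (h^2 + 14*h + 49)/(h^2 - 5*h + 4)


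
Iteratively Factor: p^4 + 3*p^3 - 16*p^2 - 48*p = (p)*(p^3 + 3*p^2 - 16*p - 48) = p*(p + 4)*(p^2 - p - 12) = p*(p + 3)*(p + 4)*(p - 4)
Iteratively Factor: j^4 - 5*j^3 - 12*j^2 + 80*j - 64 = (j - 4)*(j^3 - j^2 - 16*j + 16) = (j - 4)*(j + 4)*(j^2 - 5*j + 4) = (j - 4)*(j - 1)*(j + 4)*(j - 4)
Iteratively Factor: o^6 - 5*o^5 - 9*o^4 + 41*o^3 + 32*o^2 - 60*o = (o)*(o^5 - 5*o^4 - 9*o^3 + 41*o^2 + 32*o - 60) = o*(o - 1)*(o^4 - 4*o^3 - 13*o^2 + 28*o + 60) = o*(o - 1)*(o + 2)*(o^3 - 6*o^2 - o + 30) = o*(o - 1)*(o + 2)^2*(o^2 - 8*o + 15) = o*(o - 3)*(o - 1)*(o + 2)^2*(o - 5)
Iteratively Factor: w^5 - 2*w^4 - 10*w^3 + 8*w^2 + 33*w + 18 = (w + 1)*(w^4 - 3*w^3 - 7*w^2 + 15*w + 18) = (w - 3)*(w + 1)*(w^3 - 7*w - 6) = (w - 3)*(w + 1)*(w + 2)*(w^2 - 2*w - 3) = (w - 3)^2*(w + 1)*(w + 2)*(w + 1)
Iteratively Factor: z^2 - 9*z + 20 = (z - 5)*(z - 4)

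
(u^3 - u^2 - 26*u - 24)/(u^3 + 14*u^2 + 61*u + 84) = (u^2 - 5*u - 6)/(u^2 + 10*u + 21)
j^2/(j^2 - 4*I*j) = j/(j - 4*I)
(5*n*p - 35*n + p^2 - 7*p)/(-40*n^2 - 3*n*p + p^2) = (p - 7)/(-8*n + p)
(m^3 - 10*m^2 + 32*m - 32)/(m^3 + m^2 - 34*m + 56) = (m - 4)/(m + 7)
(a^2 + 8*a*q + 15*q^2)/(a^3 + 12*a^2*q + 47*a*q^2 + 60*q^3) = 1/(a + 4*q)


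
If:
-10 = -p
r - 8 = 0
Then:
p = 10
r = 8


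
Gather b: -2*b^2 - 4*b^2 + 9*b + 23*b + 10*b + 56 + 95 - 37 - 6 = -6*b^2 + 42*b + 108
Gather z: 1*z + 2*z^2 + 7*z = 2*z^2 + 8*z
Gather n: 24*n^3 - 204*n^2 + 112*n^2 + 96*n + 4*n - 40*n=24*n^3 - 92*n^2 + 60*n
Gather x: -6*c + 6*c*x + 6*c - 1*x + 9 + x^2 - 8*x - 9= x^2 + x*(6*c - 9)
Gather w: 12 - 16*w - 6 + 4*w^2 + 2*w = 4*w^2 - 14*w + 6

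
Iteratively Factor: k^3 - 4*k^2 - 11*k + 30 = (k - 2)*(k^2 - 2*k - 15) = (k - 2)*(k + 3)*(k - 5)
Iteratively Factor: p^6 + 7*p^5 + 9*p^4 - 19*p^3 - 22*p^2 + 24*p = (p - 1)*(p^5 + 8*p^4 + 17*p^3 - 2*p^2 - 24*p) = (p - 1)*(p + 3)*(p^4 + 5*p^3 + 2*p^2 - 8*p) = p*(p - 1)*(p + 3)*(p^3 + 5*p^2 + 2*p - 8) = p*(p - 1)*(p + 3)*(p + 4)*(p^2 + p - 2) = p*(p - 1)*(p + 2)*(p + 3)*(p + 4)*(p - 1)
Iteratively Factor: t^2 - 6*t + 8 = (t - 2)*(t - 4)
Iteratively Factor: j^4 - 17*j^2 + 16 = (j - 4)*(j^3 + 4*j^2 - j - 4) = (j - 4)*(j + 1)*(j^2 + 3*j - 4) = (j - 4)*(j + 1)*(j + 4)*(j - 1)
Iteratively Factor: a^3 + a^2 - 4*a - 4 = (a - 2)*(a^2 + 3*a + 2) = (a - 2)*(a + 2)*(a + 1)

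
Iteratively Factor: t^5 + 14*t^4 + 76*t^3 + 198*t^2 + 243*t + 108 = (t + 3)*(t^4 + 11*t^3 + 43*t^2 + 69*t + 36) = (t + 3)*(t + 4)*(t^3 + 7*t^2 + 15*t + 9) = (t + 3)^2*(t + 4)*(t^2 + 4*t + 3) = (t + 3)^3*(t + 4)*(t + 1)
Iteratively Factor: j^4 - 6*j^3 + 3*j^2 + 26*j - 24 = (j - 4)*(j^3 - 2*j^2 - 5*j + 6) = (j - 4)*(j - 3)*(j^2 + j - 2) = (j - 4)*(j - 3)*(j + 2)*(j - 1)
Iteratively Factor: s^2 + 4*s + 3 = (s + 3)*(s + 1)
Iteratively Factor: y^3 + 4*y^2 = (y)*(y^2 + 4*y) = y*(y + 4)*(y)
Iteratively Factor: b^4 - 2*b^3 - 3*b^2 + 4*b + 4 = (b + 1)*(b^3 - 3*b^2 + 4) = (b + 1)^2*(b^2 - 4*b + 4) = (b - 2)*(b + 1)^2*(b - 2)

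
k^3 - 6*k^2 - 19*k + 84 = (k - 7)*(k - 3)*(k + 4)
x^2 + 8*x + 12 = (x + 2)*(x + 6)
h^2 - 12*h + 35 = (h - 7)*(h - 5)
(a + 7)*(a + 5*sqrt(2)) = a^2 + 7*a + 5*sqrt(2)*a + 35*sqrt(2)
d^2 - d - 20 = (d - 5)*(d + 4)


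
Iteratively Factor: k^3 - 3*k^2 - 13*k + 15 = (k + 3)*(k^2 - 6*k + 5) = (k - 5)*(k + 3)*(k - 1)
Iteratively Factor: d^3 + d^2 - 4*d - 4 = (d + 2)*(d^2 - d - 2) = (d - 2)*(d + 2)*(d + 1)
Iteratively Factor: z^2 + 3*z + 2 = (z + 1)*(z + 2)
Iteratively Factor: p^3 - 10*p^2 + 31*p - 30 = (p - 5)*(p^2 - 5*p + 6) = (p - 5)*(p - 3)*(p - 2)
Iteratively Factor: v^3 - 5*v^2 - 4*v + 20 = (v + 2)*(v^2 - 7*v + 10) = (v - 2)*(v + 2)*(v - 5)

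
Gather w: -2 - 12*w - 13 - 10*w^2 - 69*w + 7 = -10*w^2 - 81*w - 8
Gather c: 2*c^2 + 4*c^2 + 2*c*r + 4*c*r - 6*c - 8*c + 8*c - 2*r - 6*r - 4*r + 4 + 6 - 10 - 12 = 6*c^2 + c*(6*r - 6) - 12*r - 12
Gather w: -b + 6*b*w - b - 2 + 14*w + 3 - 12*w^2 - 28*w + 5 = -2*b - 12*w^2 + w*(6*b - 14) + 6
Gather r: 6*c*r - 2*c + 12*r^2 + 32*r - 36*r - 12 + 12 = -2*c + 12*r^2 + r*(6*c - 4)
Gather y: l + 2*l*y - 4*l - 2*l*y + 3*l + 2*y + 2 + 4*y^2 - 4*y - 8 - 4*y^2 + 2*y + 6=0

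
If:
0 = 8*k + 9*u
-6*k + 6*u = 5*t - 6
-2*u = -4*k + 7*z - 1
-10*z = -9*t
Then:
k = 1476/4513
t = 2070/4513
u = -1312/4513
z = 1863/4513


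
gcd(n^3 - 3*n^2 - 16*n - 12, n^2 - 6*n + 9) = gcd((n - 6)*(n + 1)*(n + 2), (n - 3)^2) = 1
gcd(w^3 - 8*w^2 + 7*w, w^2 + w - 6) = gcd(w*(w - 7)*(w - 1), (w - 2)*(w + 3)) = 1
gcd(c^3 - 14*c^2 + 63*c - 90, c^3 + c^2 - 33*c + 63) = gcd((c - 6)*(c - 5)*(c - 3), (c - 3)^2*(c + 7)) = c - 3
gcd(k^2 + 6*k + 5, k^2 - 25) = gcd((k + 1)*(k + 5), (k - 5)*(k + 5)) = k + 5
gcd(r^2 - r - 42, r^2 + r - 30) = r + 6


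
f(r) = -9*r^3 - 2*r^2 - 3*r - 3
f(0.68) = -8.79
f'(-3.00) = -234.00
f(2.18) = -112.29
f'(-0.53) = -8.46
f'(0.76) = -21.64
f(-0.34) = -1.86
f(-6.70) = 2634.19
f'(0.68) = -18.20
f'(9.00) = -2226.00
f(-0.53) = -0.63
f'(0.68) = -18.20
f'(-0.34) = -4.76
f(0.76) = -10.39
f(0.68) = -8.79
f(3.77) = -524.98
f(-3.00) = 231.00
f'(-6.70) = -1188.23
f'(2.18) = -140.03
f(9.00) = -6753.00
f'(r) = -27*r^2 - 4*r - 3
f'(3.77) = -401.83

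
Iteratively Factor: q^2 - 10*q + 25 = (q - 5)*(q - 5)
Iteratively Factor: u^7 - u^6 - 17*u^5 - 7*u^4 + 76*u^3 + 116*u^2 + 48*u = (u + 1)*(u^6 - 2*u^5 - 15*u^4 + 8*u^3 + 68*u^2 + 48*u) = (u - 3)*(u + 1)*(u^5 + u^4 - 12*u^3 - 28*u^2 - 16*u) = (u - 3)*(u + 1)*(u + 2)*(u^4 - u^3 - 10*u^2 - 8*u) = (u - 3)*(u + 1)^2*(u + 2)*(u^3 - 2*u^2 - 8*u) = u*(u - 3)*(u + 1)^2*(u + 2)*(u^2 - 2*u - 8) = u*(u - 3)*(u + 1)^2*(u + 2)^2*(u - 4)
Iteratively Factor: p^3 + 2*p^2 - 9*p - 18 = (p + 3)*(p^2 - p - 6) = (p - 3)*(p + 3)*(p + 2)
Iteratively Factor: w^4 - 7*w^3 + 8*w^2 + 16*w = (w - 4)*(w^3 - 3*w^2 - 4*w) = w*(w - 4)*(w^2 - 3*w - 4) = w*(w - 4)*(w + 1)*(w - 4)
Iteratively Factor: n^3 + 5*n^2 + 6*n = (n + 3)*(n^2 + 2*n) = n*(n + 3)*(n + 2)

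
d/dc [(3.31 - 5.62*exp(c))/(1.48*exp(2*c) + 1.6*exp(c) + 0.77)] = (8.3176*exp(2*c) - 9.7976*exp(c) - 9.6234)*exp(c)/(2.1904*exp(4*c) + 4.736*exp(3*c) + 4.8392*exp(2*c) + 2.464*exp(c) + 0.5929)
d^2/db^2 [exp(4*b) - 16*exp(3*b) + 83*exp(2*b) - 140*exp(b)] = (16*exp(3*b) - 144*exp(2*b) + 332*exp(b) - 140)*exp(b)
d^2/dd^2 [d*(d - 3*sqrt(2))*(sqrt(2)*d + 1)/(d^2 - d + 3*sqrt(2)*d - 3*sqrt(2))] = 2*(-11*d^3 + 31*sqrt(2)*d^3 - 99*sqrt(2)*d^2 + 18*d^2 - 54*d + 54*sqrt(2)*d - 54*sqrt(2) - 72)/(d^6 - 3*d^5 + 9*sqrt(2)*d^5 - 27*sqrt(2)*d^4 + 57*d^4 - 163*d^3 + 81*sqrt(2)*d^3 - 171*sqrt(2)*d^2 + 162*d^2 - 54*d + 162*sqrt(2)*d - 54*sqrt(2))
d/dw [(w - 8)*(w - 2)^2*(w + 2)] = 4*w^3 - 30*w^2 + 24*w + 40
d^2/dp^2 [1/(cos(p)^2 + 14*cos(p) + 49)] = 2*(7*cos(p) - cos(2*p) + 2)/(cos(p) + 7)^4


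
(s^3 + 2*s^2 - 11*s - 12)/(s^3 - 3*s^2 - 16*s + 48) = (s + 1)/(s - 4)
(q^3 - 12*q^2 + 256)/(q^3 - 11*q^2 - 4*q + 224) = (q - 8)/(q - 7)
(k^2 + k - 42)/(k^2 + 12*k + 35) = (k - 6)/(k + 5)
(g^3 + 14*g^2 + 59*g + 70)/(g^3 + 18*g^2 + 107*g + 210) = (g + 2)/(g + 6)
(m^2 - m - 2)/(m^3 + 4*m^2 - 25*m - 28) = (m - 2)/(m^2 + 3*m - 28)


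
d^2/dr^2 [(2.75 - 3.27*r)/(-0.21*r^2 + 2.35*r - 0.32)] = ((16.524 - 4.1202*r)*(0.21*r^2 - 2.35*r + 0.32) + (0.42*r - 2.35)*(0.84*r - 4.7)*(3.27*r - 2.75))/(0.21*r^2 - 2.35*r + 0.32)^3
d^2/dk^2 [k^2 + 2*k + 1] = 2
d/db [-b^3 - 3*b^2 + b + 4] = -3*b^2 - 6*b + 1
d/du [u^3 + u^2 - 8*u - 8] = 3*u^2 + 2*u - 8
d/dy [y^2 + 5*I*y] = 2*y + 5*I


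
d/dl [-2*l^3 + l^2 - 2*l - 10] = -6*l^2 + 2*l - 2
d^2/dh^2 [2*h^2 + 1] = 4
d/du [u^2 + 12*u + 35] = 2*u + 12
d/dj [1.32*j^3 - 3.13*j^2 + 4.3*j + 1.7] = 3.96*j^2 - 6.26*j + 4.3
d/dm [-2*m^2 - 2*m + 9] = -4*m - 2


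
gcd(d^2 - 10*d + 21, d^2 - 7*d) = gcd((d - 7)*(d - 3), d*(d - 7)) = d - 7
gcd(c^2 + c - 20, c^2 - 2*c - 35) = c + 5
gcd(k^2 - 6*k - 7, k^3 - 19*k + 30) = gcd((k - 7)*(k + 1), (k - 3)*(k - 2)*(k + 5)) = 1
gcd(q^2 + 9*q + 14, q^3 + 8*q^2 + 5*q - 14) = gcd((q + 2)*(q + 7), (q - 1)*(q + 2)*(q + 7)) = q^2 + 9*q + 14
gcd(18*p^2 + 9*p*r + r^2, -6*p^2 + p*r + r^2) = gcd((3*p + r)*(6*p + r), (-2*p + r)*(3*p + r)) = 3*p + r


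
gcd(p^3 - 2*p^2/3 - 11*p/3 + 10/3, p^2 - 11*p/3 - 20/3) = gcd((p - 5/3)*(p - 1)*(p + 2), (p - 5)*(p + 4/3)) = 1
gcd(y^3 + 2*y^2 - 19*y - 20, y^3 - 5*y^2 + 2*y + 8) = y^2 - 3*y - 4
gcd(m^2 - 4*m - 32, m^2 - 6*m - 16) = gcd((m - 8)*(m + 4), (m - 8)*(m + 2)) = m - 8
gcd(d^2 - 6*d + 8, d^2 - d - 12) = d - 4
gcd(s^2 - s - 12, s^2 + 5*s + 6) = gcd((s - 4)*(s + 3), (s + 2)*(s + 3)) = s + 3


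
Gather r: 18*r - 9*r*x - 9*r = r*(9 - 9*x)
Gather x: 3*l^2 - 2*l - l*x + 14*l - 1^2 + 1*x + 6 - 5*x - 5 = 3*l^2 + 12*l + x*(-l - 4)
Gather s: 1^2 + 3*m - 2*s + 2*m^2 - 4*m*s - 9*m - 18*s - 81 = 2*m^2 - 6*m + s*(-4*m - 20) - 80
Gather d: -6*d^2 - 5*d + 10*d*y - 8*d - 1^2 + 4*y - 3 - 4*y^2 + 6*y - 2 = -6*d^2 + d*(10*y - 13) - 4*y^2 + 10*y - 6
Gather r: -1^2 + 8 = 7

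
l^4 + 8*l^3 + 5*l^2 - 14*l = l*(l - 1)*(l + 2)*(l + 7)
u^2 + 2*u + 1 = (u + 1)^2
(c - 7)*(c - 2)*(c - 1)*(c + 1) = c^4 - 9*c^3 + 13*c^2 + 9*c - 14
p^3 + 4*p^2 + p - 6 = (p - 1)*(p + 2)*(p + 3)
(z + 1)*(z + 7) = z^2 + 8*z + 7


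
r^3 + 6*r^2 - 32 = (r - 2)*(r + 4)^2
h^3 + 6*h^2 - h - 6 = (h - 1)*(h + 1)*(h + 6)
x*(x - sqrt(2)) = x^2 - sqrt(2)*x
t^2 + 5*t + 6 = (t + 2)*(t + 3)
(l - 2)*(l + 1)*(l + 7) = l^3 + 6*l^2 - 9*l - 14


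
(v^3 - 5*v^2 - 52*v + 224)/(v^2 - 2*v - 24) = (-v^3 + 5*v^2 + 52*v - 224)/(-v^2 + 2*v + 24)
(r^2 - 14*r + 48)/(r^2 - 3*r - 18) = (r - 8)/(r + 3)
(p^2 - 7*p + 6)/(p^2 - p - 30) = (p - 1)/(p + 5)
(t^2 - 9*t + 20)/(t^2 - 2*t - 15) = (t - 4)/(t + 3)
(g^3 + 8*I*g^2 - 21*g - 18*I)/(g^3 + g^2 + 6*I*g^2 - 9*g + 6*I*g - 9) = (g + 2*I)/(g + 1)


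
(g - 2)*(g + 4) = g^2 + 2*g - 8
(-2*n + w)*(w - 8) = -2*n*w + 16*n + w^2 - 8*w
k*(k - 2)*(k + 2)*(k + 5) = k^4 + 5*k^3 - 4*k^2 - 20*k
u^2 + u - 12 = (u - 3)*(u + 4)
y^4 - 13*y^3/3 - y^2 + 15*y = y*(y - 3)^2*(y + 5/3)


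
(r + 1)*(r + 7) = r^2 + 8*r + 7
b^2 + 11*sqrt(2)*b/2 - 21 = (b - 3*sqrt(2)/2)*(b + 7*sqrt(2))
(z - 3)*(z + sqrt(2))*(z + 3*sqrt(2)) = z^3 - 3*z^2 + 4*sqrt(2)*z^2 - 12*sqrt(2)*z + 6*z - 18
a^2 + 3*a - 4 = (a - 1)*(a + 4)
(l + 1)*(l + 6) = l^2 + 7*l + 6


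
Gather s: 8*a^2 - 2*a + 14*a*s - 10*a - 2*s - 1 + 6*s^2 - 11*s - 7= 8*a^2 - 12*a + 6*s^2 + s*(14*a - 13) - 8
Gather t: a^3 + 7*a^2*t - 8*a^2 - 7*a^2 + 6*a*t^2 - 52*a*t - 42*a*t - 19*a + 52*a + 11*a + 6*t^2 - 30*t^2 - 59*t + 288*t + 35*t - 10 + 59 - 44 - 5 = a^3 - 15*a^2 + 44*a + t^2*(6*a - 24) + t*(7*a^2 - 94*a + 264)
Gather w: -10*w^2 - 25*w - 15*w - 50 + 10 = -10*w^2 - 40*w - 40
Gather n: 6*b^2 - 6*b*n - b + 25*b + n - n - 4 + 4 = 6*b^2 - 6*b*n + 24*b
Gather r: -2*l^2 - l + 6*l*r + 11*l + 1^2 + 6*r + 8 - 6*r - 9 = -2*l^2 + 6*l*r + 10*l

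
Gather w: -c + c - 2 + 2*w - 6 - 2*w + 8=0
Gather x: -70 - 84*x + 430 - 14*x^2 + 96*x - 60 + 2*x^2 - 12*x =300 - 12*x^2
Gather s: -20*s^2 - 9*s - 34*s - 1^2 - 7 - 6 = -20*s^2 - 43*s - 14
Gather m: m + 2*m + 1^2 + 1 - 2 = 3*m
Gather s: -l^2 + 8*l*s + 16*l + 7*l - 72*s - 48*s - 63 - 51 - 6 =-l^2 + 23*l + s*(8*l - 120) - 120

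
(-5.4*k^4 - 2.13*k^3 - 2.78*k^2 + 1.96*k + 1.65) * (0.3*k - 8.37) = -1.62*k^5 + 44.559*k^4 + 16.9941*k^3 + 23.8566*k^2 - 15.9102*k - 13.8105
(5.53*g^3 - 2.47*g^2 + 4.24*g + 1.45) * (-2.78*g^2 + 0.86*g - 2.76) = -15.3734*g^5 + 11.6224*g^4 - 29.1742*g^3 + 6.4326*g^2 - 10.4554*g - 4.002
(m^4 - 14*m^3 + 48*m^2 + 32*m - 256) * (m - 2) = m^5 - 16*m^4 + 76*m^3 - 64*m^2 - 320*m + 512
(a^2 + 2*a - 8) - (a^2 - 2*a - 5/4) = 4*a - 27/4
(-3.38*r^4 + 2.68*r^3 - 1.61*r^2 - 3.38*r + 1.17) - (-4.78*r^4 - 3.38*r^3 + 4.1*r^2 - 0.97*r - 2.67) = 1.4*r^4 + 6.06*r^3 - 5.71*r^2 - 2.41*r + 3.84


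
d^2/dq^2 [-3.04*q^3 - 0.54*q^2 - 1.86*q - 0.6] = -18.24*q - 1.08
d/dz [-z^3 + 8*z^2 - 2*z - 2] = -3*z^2 + 16*z - 2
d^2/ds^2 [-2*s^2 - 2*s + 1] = -4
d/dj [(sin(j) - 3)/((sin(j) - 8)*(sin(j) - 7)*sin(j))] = 2*(-sin(j)^3 + 12*sin(j)^2 - 45*sin(j) + 84)*cos(j)/((sin(j) - 8)^2*(sin(j) - 7)^2*sin(j)^2)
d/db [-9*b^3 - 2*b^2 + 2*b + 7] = -27*b^2 - 4*b + 2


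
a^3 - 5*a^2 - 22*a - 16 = (a - 8)*(a + 1)*(a + 2)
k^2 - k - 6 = (k - 3)*(k + 2)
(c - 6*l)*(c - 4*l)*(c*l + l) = c^3*l - 10*c^2*l^2 + c^2*l + 24*c*l^3 - 10*c*l^2 + 24*l^3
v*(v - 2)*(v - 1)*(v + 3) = v^4 - 7*v^2 + 6*v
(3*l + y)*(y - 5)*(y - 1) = 3*l*y^2 - 18*l*y + 15*l + y^3 - 6*y^2 + 5*y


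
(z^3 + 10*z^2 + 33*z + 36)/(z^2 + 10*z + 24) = (z^2 + 6*z + 9)/(z + 6)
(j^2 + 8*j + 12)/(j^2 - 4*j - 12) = (j + 6)/(j - 6)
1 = 1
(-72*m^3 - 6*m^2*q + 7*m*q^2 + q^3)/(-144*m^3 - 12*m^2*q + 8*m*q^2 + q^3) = (-12*m^2 + m*q + q^2)/(-24*m^2 + 2*m*q + q^2)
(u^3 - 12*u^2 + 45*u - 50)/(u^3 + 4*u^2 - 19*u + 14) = (u^2 - 10*u + 25)/(u^2 + 6*u - 7)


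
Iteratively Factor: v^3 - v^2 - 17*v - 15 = (v + 3)*(v^2 - 4*v - 5) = (v - 5)*(v + 3)*(v + 1)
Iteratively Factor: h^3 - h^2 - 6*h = (h)*(h^2 - h - 6) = h*(h + 2)*(h - 3)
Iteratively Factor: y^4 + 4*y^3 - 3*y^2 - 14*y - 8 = (y + 1)*(y^3 + 3*y^2 - 6*y - 8) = (y + 1)*(y + 4)*(y^2 - y - 2) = (y + 1)^2*(y + 4)*(y - 2)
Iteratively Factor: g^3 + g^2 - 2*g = (g + 2)*(g^2 - g) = (g - 1)*(g + 2)*(g)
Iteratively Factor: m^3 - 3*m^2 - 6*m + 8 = (m - 1)*(m^2 - 2*m - 8) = (m - 1)*(m + 2)*(m - 4)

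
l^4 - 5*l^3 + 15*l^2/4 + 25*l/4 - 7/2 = (l - 7/2)*(l - 2)*(l - 1/2)*(l + 1)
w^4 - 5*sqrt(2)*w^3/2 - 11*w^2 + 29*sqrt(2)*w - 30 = (w - 3*sqrt(2))*(w - sqrt(2))^2*(w + 5*sqrt(2)/2)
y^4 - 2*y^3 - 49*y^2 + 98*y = y*(y - 7)*(y - 2)*(y + 7)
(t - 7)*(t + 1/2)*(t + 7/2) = t^3 - 3*t^2 - 105*t/4 - 49/4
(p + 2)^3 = p^3 + 6*p^2 + 12*p + 8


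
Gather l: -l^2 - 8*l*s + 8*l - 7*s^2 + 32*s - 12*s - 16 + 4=-l^2 + l*(8 - 8*s) - 7*s^2 + 20*s - 12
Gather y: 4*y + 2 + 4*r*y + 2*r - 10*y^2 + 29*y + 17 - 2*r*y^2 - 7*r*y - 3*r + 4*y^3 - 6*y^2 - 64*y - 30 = -r + 4*y^3 + y^2*(-2*r - 16) + y*(-3*r - 31) - 11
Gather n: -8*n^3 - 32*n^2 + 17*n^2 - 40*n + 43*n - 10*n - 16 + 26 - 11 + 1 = -8*n^3 - 15*n^2 - 7*n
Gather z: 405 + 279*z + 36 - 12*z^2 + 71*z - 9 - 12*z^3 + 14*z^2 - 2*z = -12*z^3 + 2*z^2 + 348*z + 432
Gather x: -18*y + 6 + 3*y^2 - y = 3*y^2 - 19*y + 6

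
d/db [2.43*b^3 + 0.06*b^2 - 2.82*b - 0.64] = 7.29*b^2 + 0.12*b - 2.82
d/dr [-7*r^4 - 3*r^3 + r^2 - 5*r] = -28*r^3 - 9*r^2 + 2*r - 5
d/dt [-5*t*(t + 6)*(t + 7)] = -15*t^2 - 130*t - 210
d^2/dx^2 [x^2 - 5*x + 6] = 2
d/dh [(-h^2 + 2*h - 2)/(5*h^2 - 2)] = 2*(-5*h^2 + 12*h - 2)/(25*h^4 - 20*h^2 + 4)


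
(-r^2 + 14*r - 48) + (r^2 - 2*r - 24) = 12*r - 72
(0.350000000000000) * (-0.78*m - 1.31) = -0.273*m - 0.4585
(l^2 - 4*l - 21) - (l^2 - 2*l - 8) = -2*l - 13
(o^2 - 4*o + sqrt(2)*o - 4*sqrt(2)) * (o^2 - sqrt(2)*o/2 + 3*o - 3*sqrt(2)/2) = o^4 - o^3 + sqrt(2)*o^3/2 - 13*o^2 - sqrt(2)*o^2/2 - 6*sqrt(2)*o + o + 12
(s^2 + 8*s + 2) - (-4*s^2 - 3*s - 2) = 5*s^2 + 11*s + 4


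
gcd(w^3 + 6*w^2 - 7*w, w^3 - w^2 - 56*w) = w^2 + 7*w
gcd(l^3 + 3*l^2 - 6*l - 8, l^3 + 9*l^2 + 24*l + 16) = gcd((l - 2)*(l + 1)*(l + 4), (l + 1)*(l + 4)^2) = l^2 + 5*l + 4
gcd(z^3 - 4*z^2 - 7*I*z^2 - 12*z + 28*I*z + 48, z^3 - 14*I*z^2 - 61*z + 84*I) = z^2 - 7*I*z - 12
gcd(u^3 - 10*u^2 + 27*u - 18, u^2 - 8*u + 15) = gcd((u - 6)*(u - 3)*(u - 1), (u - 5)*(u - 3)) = u - 3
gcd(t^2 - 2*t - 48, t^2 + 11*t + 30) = t + 6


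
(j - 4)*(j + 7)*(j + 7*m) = j^3 + 7*j^2*m + 3*j^2 + 21*j*m - 28*j - 196*m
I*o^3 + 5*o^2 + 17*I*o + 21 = (o - 7*I)*(o + 3*I)*(I*o + 1)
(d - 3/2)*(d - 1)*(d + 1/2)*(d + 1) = d^4 - d^3 - 7*d^2/4 + d + 3/4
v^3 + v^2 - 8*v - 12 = (v - 3)*(v + 2)^2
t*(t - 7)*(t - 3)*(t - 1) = t^4 - 11*t^3 + 31*t^2 - 21*t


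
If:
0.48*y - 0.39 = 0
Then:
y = 0.81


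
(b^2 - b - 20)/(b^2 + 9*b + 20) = (b - 5)/(b + 5)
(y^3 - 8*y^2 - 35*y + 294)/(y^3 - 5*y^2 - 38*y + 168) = (y - 7)/(y - 4)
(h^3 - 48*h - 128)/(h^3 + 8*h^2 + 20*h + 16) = (h^2 - 4*h - 32)/(h^2 + 4*h + 4)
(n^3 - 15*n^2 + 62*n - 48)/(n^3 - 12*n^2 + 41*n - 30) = (n - 8)/(n - 5)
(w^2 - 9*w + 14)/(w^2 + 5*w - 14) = (w - 7)/(w + 7)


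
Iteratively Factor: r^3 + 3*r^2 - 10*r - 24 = (r + 4)*(r^2 - r - 6) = (r - 3)*(r + 4)*(r + 2)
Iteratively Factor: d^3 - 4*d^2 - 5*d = (d - 5)*(d^2 + d) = (d - 5)*(d + 1)*(d)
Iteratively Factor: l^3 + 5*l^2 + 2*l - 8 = (l + 2)*(l^2 + 3*l - 4) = (l + 2)*(l + 4)*(l - 1)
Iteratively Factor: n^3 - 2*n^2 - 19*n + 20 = (n - 1)*(n^2 - n - 20) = (n - 5)*(n - 1)*(n + 4)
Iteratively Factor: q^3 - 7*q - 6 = (q - 3)*(q^2 + 3*q + 2) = (q - 3)*(q + 2)*(q + 1)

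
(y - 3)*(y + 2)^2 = y^3 + y^2 - 8*y - 12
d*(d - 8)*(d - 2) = d^3 - 10*d^2 + 16*d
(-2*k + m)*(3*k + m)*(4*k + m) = -24*k^3 - 2*k^2*m + 5*k*m^2 + m^3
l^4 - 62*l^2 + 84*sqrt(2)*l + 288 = (l - 4*sqrt(2))*(l - 3*sqrt(2))*(l + sqrt(2))*(l + 6*sqrt(2))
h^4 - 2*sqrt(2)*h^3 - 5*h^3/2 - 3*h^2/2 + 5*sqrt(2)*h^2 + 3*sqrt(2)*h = h*(h - 3)*(h + 1/2)*(h - 2*sqrt(2))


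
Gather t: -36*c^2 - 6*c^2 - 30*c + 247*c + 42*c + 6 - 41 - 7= -42*c^2 + 259*c - 42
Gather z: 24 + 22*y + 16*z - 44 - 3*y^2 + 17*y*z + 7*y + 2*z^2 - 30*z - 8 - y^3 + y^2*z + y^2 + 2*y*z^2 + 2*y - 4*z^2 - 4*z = -y^3 - 2*y^2 + 31*y + z^2*(2*y - 2) + z*(y^2 + 17*y - 18) - 28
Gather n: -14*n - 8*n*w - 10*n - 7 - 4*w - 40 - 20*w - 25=n*(-8*w - 24) - 24*w - 72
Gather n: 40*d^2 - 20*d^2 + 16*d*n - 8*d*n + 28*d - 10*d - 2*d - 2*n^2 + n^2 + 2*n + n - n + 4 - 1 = 20*d^2 + 16*d - n^2 + n*(8*d + 2) + 3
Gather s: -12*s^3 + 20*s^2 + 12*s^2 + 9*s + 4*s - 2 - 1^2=-12*s^3 + 32*s^2 + 13*s - 3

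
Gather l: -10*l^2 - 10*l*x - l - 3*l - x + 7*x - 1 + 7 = -10*l^2 + l*(-10*x - 4) + 6*x + 6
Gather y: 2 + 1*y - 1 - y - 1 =0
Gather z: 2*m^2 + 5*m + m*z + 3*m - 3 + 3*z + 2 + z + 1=2*m^2 + 8*m + z*(m + 4)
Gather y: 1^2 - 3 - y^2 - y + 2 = -y^2 - y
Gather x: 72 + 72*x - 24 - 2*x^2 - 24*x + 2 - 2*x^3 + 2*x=-2*x^3 - 2*x^2 + 50*x + 50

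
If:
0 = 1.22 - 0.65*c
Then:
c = 1.88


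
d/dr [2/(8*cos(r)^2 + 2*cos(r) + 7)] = 4*(8*cos(r) + 1)*sin(r)/(8*cos(r)^2 + 2*cos(r) + 7)^2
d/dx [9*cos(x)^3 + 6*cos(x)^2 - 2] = -3*(9*cos(x) + 4)*sin(x)*cos(x)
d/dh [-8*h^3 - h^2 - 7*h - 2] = -24*h^2 - 2*h - 7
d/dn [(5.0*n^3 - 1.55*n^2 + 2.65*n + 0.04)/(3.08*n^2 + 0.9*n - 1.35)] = (15.4*n^4 + 9.0*n^3 - 29.807*n^2 + 3.9386*n - 3.6135)/(9.4864*n^4 + 5.544*n^3 - 7.506*n^2 - 2.43*n + 1.8225)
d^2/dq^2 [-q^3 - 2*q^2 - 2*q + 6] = -6*q - 4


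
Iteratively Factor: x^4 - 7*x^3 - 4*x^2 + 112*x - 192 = (x + 4)*(x^3 - 11*x^2 + 40*x - 48) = (x - 4)*(x + 4)*(x^2 - 7*x + 12) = (x - 4)^2*(x + 4)*(x - 3)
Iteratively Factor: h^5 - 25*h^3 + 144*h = (h + 3)*(h^4 - 3*h^3 - 16*h^2 + 48*h) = (h + 3)*(h + 4)*(h^3 - 7*h^2 + 12*h) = h*(h + 3)*(h + 4)*(h^2 - 7*h + 12) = h*(h - 3)*(h + 3)*(h + 4)*(h - 4)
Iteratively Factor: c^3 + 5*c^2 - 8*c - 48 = (c + 4)*(c^2 + c - 12) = (c + 4)^2*(c - 3)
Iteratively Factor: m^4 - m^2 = (m)*(m^3 - m) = m*(m + 1)*(m^2 - m) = m^2*(m + 1)*(m - 1)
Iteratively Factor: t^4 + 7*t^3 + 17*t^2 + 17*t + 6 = (t + 2)*(t^3 + 5*t^2 + 7*t + 3) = (t + 2)*(t + 3)*(t^2 + 2*t + 1) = (t + 1)*(t + 2)*(t + 3)*(t + 1)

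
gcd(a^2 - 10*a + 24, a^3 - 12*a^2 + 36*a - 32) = 1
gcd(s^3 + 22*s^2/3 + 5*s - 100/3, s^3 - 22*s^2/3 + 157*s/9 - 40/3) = s - 5/3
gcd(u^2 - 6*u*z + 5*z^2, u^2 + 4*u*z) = 1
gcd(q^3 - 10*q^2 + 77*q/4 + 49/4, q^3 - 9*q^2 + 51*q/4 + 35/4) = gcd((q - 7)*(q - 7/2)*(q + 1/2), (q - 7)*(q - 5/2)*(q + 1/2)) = q^2 - 13*q/2 - 7/2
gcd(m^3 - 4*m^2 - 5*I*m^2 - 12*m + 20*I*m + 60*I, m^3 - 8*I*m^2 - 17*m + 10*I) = m - 5*I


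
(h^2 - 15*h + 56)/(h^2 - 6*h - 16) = (h - 7)/(h + 2)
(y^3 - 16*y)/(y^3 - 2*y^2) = (y^2 - 16)/(y*(y - 2))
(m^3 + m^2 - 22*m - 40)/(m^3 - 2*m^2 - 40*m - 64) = (m - 5)/(m - 8)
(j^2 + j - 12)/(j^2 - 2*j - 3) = (j + 4)/(j + 1)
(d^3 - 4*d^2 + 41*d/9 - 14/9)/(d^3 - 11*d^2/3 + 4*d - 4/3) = (d - 7/3)/(d - 2)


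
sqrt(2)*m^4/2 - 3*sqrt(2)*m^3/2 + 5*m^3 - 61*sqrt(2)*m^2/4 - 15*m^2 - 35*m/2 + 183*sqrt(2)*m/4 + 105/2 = (m - 3)*(m - 5*sqrt(2)/2)*(m + 7*sqrt(2))*(sqrt(2)*m/2 + 1/2)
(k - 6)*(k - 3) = k^2 - 9*k + 18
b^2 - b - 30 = (b - 6)*(b + 5)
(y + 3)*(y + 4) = y^2 + 7*y + 12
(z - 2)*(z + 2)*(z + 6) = z^3 + 6*z^2 - 4*z - 24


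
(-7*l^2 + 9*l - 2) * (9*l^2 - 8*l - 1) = -63*l^4 + 137*l^3 - 83*l^2 + 7*l + 2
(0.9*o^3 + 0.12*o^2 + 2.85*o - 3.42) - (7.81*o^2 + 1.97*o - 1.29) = 0.9*o^3 - 7.69*o^2 + 0.88*o - 2.13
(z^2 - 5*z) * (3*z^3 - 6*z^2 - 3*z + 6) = 3*z^5 - 21*z^4 + 27*z^3 + 21*z^2 - 30*z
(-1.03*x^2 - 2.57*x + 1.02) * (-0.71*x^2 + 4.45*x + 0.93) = 0.7313*x^4 - 2.7588*x^3 - 13.1186*x^2 + 2.1489*x + 0.9486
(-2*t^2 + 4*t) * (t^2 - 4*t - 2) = -2*t^4 + 12*t^3 - 12*t^2 - 8*t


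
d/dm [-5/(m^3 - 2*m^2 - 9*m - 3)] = 5*(3*m^2 - 4*m - 9)/(-m^3 + 2*m^2 + 9*m + 3)^2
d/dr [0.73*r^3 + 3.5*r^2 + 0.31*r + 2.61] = 2.19*r^2 + 7.0*r + 0.31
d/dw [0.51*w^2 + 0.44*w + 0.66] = 1.02*w + 0.44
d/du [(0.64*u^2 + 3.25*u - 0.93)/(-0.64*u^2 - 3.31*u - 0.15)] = (-0.0384000000000002*u^2 - 1.3824*u - 3.5658)/(0.4096*u^4 + 4.2368*u^3 + 11.1481*u^2 + 0.993*u + 0.0225)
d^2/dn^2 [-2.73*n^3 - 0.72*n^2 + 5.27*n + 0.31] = -16.38*n - 1.44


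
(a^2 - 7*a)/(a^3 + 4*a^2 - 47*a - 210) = a/(a^2 + 11*a + 30)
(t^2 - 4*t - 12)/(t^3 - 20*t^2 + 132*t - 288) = (t + 2)/(t^2 - 14*t + 48)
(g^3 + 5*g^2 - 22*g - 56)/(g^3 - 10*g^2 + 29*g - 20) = (g^2 + 9*g + 14)/(g^2 - 6*g + 5)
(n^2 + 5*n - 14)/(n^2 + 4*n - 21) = (n - 2)/(n - 3)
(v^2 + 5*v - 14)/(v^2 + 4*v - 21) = (v - 2)/(v - 3)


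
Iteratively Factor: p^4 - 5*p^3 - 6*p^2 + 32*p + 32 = (p + 2)*(p^3 - 7*p^2 + 8*p + 16) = (p - 4)*(p + 2)*(p^2 - 3*p - 4) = (p - 4)^2*(p + 2)*(p + 1)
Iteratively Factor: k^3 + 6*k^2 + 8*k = (k)*(k^2 + 6*k + 8) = k*(k + 2)*(k + 4)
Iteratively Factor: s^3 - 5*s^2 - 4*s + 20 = (s - 2)*(s^2 - 3*s - 10) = (s - 2)*(s + 2)*(s - 5)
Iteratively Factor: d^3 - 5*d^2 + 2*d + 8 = (d - 2)*(d^2 - 3*d - 4) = (d - 2)*(d + 1)*(d - 4)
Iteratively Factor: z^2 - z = (z - 1)*(z)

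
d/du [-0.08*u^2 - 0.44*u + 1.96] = -0.16*u - 0.44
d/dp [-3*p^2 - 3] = -6*p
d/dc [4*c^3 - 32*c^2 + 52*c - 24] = 12*c^2 - 64*c + 52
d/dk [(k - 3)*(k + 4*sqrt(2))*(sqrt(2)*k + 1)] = 3*sqrt(2)*k^2 - 6*sqrt(2)*k + 18*k - 27 + 4*sqrt(2)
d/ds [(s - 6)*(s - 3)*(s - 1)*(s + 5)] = 4*s^3 - 15*s^2 - 46*s + 117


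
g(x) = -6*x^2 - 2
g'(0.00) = 0.00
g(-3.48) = -74.66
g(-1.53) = -16.05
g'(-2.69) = 32.28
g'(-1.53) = 18.36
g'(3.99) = -47.88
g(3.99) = -97.52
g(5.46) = -180.87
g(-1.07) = -8.87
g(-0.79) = -5.74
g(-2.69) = -45.42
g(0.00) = -2.00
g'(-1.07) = 12.84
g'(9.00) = -108.00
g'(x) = -12*x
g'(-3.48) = 41.76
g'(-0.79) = 9.48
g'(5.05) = -60.60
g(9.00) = -488.00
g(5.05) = -155.02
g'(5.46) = -65.52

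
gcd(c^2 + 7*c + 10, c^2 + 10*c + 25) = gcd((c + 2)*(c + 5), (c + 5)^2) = c + 5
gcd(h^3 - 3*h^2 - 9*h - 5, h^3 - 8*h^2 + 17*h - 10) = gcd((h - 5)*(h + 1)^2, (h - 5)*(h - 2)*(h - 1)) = h - 5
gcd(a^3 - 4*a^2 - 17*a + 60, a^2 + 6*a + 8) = a + 4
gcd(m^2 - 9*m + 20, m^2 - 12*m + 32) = m - 4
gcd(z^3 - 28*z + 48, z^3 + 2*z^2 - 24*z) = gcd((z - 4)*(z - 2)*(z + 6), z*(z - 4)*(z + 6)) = z^2 + 2*z - 24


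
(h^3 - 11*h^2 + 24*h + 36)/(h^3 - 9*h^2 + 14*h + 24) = (h - 6)/(h - 4)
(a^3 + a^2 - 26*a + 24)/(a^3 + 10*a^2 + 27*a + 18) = (a^2 - 5*a + 4)/(a^2 + 4*a + 3)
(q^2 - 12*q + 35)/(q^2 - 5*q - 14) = (q - 5)/(q + 2)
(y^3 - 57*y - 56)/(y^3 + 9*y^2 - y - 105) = (y^2 - 7*y - 8)/(y^2 + 2*y - 15)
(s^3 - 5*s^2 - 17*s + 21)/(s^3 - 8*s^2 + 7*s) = (s + 3)/s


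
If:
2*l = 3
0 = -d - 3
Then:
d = -3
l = 3/2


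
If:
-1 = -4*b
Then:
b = 1/4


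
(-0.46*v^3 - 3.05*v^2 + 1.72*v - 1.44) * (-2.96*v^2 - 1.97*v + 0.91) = 1.3616*v^5 + 9.9342*v^4 + 0.4987*v^3 - 1.9015*v^2 + 4.402*v - 1.3104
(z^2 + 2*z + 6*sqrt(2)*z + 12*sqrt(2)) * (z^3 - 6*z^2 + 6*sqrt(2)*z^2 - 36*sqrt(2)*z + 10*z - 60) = z^5 - 4*z^4 + 12*sqrt(2)*z^4 - 48*sqrt(2)*z^3 + 70*z^3 - 328*z^2 - 84*sqrt(2)*z^2 - 984*z - 240*sqrt(2)*z - 720*sqrt(2)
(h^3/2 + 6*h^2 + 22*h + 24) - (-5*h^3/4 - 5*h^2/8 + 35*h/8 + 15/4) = 7*h^3/4 + 53*h^2/8 + 141*h/8 + 81/4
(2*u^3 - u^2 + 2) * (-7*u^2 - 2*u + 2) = -14*u^5 + 3*u^4 + 6*u^3 - 16*u^2 - 4*u + 4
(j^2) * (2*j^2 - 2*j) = 2*j^4 - 2*j^3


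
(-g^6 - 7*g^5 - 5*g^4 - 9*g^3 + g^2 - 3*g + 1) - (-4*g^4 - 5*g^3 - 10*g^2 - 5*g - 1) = -g^6 - 7*g^5 - g^4 - 4*g^3 + 11*g^2 + 2*g + 2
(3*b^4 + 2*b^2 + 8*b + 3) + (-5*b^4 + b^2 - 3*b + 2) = -2*b^4 + 3*b^2 + 5*b + 5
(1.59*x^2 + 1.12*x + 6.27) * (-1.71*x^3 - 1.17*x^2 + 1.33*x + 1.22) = -2.7189*x^5 - 3.7755*x^4 - 9.9174*x^3 - 3.9065*x^2 + 9.7055*x + 7.6494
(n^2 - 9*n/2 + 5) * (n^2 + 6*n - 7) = n^4 + 3*n^3/2 - 29*n^2 + 123*n/2 - 35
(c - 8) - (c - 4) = -4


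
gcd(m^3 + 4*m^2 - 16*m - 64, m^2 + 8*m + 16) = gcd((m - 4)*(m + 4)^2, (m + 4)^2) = m^2 + 8*m + 16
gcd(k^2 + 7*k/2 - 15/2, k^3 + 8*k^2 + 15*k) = k + 5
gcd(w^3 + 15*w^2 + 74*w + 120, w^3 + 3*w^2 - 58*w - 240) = w^2 + 11*w + 30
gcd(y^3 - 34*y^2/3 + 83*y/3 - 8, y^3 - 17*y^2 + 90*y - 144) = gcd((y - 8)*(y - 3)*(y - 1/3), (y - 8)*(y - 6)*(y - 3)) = y^2 - 11*y + 24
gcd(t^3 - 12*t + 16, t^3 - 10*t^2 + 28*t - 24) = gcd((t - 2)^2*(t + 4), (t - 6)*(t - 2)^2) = t^2 - 4*t + 4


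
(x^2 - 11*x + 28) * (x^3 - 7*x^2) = x^5 - 18*x^4 + 105*x^3 - 196*x^2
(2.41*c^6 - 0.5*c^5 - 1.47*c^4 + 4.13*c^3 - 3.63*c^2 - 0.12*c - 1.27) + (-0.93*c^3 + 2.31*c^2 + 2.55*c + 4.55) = 2.41*c^6 - 0.5*c^5 - 1.47*c^4 + 3.2*c^3 - 1.32*c^2 + 2.43*c + 3.28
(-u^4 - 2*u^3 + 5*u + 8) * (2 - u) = u^5 - 4*u^3 - 5*u^2 + 2*u + 16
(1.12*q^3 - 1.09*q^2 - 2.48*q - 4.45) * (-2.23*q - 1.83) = -2.4976*q^4 + 0.3811*q^3 + 7.5251*q^2 + 14.4619*q + 8.1435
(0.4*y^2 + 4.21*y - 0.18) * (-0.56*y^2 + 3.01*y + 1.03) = -0.224*y^4 - 1.1536*y^3 + 13.1849*y^2 + 3.7945*y - 0.1854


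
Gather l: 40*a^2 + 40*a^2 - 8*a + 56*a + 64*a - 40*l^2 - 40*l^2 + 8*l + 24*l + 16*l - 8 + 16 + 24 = 80*a^2 + 112*a - 80*l^2 + 48*l + 32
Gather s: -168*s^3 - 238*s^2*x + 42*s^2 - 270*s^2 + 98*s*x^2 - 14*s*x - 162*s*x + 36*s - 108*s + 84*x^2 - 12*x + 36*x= -168*s^3 + s^2*(-238*x - 228) + s*(98*x^2 - 176*x - 72) + 84*x^2 + 24*x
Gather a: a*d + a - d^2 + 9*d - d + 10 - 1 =a*(d + 1) - d^2 + 8*d + 9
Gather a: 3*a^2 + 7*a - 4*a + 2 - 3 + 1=3*a^2 + 3*a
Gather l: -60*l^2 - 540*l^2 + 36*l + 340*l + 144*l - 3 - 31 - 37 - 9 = -600*l^2 + 520*l - 80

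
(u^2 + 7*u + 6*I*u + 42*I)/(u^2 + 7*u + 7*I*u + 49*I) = (u + 6*I)/(u + 7*I)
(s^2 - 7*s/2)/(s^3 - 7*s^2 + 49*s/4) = 2/(2*s - 7)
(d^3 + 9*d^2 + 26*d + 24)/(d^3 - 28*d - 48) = (d + 3)/(d - 6)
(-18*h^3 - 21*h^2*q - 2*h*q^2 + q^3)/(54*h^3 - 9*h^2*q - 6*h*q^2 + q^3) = (h + q)/(-3*h + q)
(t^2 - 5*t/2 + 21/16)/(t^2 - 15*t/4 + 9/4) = (t - 7/4)/(t - 3)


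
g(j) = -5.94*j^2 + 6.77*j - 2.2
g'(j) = 6.77 - 11.88*j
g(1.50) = -5.41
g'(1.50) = -11.05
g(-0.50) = -7.07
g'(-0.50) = 12.71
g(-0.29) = -4.66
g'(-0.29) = 10.22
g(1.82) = -9.55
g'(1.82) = -14.85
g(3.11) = -38.60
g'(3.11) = -30.18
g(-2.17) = -44.86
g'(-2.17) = 32.55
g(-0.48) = -6.82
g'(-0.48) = 12.47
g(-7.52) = -389.02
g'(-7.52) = 96.11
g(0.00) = -2.20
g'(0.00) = 6.77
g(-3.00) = -75.97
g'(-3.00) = 42.41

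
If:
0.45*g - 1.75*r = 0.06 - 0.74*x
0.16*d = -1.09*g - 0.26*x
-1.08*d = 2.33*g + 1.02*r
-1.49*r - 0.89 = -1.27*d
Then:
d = -1.07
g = 1.16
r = -1.51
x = -4.20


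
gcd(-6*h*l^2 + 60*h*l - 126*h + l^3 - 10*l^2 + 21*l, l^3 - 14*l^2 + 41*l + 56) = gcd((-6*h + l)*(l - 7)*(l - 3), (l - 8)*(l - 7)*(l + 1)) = l - 7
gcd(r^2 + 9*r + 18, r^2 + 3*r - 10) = 1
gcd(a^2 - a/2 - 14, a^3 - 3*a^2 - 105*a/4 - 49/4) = a + 7/2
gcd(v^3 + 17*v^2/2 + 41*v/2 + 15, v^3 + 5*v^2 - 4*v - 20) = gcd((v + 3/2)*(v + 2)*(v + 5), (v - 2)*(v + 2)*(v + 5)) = v^2 + 7*v + 10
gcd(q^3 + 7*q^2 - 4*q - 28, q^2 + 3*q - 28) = q + 7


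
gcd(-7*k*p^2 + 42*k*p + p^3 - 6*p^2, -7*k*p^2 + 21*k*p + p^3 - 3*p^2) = -7*k*p + p^2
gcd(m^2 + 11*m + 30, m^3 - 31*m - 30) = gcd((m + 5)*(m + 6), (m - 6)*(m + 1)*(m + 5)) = m + 5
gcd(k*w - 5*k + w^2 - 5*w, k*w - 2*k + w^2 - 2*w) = k + w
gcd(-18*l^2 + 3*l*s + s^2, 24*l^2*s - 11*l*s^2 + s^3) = -3*l + s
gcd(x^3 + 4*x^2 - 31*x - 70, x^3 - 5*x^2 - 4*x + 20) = x^2 - 3*x - 10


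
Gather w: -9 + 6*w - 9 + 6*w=12*w - 18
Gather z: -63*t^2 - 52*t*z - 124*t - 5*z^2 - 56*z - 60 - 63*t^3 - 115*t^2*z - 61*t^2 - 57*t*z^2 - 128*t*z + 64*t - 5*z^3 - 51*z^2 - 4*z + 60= -63*t^3 - 124*t^2 - 60*t - 5*z^3 + z^2*(-57*t - 56) + z*(-115*t^2 - 180*t - 60)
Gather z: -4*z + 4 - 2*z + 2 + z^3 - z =z^3 - 7*z + 6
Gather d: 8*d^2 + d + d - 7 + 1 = 8*d^2 + 2*d - 6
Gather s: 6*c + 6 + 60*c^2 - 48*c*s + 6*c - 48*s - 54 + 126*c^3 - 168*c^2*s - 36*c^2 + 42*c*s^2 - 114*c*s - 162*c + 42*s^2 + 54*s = 126*c^3 + 24*c^2 - 150*c + s^2*(42*c + 42) + s*(-168*c^2 - 162*c + 6) - 48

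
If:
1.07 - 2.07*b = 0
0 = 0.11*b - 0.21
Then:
No Solution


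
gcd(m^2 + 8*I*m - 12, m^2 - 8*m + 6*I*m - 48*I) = m + 6*I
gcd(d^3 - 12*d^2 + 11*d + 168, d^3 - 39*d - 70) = d - 7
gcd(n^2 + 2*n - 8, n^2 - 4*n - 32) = n + 4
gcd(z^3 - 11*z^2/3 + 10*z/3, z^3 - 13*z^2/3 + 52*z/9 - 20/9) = z^2 - 11*z/3 + 10/3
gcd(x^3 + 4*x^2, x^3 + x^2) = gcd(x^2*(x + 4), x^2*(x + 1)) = x^2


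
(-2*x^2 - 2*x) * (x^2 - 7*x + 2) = -2*x^4 + 12*x^3 + 10*x^2 - 4*x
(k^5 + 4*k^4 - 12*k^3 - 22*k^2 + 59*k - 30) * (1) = k^5 + 4*k^4 - 12*k^3 - 22*k^2 + 59*k - 30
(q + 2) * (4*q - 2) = 4*q^2 + 6*q - 4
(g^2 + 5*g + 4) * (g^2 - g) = g^4 + 4*g^3 - g^2 - 4*g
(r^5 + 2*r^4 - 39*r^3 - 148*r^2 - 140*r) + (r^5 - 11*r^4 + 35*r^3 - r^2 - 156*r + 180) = 2*r^5 - 9*r^4 - 4*r^3 - 149*r^2 - 296*r + 180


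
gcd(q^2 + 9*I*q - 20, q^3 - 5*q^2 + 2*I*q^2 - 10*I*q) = 1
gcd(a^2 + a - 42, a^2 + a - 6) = 1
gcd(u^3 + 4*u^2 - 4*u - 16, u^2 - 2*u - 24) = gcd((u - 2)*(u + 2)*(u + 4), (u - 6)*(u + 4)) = u + 4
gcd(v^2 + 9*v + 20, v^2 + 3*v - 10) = v + 5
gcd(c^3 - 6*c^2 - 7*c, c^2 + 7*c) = c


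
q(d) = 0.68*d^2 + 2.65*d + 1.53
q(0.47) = 2.93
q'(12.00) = 18.97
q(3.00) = 15.60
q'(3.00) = 6.73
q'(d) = 1.36*d + 2.65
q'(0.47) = 3.29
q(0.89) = 4.43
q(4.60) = 28.11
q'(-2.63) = -0.93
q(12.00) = 131.25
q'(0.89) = 3.86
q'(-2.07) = -0.17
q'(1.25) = 4.35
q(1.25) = 5.90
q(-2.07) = -1.04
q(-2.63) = -0.74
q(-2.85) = -0.50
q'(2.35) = 5.85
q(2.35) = 11.51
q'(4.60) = 8.91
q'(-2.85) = -1.23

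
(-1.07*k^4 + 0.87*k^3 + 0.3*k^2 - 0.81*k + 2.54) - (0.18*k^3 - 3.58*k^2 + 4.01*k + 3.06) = -1.07*k^4 + 0.69*k^3 + 3.88*k^2 - 4.82*k - 0.52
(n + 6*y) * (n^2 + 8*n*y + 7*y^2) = n^3 + 14*n^2*y + 55*n*y^2 + 42*y^3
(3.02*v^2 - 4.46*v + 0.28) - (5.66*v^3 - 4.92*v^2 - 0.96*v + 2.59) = -5.66*v^3 + 7.94*v^2 - 3.5*v - 2.31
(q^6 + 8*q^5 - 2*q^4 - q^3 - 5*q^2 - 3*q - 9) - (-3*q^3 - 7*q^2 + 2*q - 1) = q^6 + 8*q^5 - 2*q^4 + 2*q^3 + 2*q^2 - 5*q - 8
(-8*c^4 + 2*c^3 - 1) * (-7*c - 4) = 56*c^5 + 18*c^4 - 8*c^3 + 7*c + 4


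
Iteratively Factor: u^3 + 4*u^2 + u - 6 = (u + 3)*(u^2 + u - 2) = (u + 2)*(u + 3)*(u - 1)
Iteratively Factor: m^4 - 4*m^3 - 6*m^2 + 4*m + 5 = (m + 1)*(m^3 - 5*m^2 - m + 5) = (m + 1)^2*(m^2 - 6*m + 5) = (m - 5)*(m + 1)^2*(m - 1)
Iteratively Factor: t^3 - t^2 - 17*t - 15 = (t + 3)*(t^2 - 4*t - 5) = (t - 5)*(t + 3)*(t + 1)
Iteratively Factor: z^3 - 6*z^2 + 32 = (z + 2)*(z^2 - 8*z + 16) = (z - 4)*(z + 2)*(z - 4)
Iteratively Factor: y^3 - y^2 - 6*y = (y + 2)*(y^2 - 3*y) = (y - 3)*(y + 2)*(y)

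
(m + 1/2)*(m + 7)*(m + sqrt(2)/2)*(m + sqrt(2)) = m^4 + 3*sqrt(2)*m^3/2 + 15*m^3/2 + 9*m^2/2 + 45*sqrt(2)*m^2/4 + 21*sqrt(2)*m/4 + 15*m/2 + 7/2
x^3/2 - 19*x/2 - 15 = (x/2 + 1)*(x - 5)*(x + 3)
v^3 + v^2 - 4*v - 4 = (v - 2)*(v + 1)*(v + 2)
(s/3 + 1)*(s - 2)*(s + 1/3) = s^3/3 + 4*s^2/9 - 17*s/9 - 2/3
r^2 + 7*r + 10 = (r + 2)*(r + 5)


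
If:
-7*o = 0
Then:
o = 0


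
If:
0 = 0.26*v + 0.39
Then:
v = -1.50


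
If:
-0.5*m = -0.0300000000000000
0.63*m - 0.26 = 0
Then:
No Solution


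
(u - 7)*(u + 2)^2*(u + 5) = u^4 + 2*u^3 - 39*u^2 - 148*u - 140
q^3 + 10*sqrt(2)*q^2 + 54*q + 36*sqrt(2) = (q + sqrt(2))*(q + 3*sqrt(2))*(q + 6*sqrt(2))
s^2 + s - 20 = (s - 4)*(s + 5)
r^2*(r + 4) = r^3 + 4*r^2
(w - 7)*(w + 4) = w^2 - 3*w - 28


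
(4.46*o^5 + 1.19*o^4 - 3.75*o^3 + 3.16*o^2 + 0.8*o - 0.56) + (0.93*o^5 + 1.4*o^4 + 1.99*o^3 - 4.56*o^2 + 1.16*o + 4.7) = 5.39*o^5 + 2.59*o^4 - 1.76*o^3 - 1.4*o^2 + 1.96*o + 4.14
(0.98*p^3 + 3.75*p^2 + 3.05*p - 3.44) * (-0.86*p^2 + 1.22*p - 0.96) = -0.8428*p^5 - 2.0294*p^4 + 1.0112*p^3 + 3.0794*p^2 - 7.1248*p + 3.3024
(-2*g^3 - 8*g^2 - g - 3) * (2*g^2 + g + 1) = -4*g^5 - 18*g^4 - 12*g^3 - 15*g^2 - 4*g - 3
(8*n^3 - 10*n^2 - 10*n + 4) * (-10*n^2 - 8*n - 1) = -80*n^5 + 36*n^4 + 172*n^3 + 50*n^2 - 22*n - 4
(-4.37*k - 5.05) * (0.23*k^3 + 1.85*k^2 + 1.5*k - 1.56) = -1.0051*k^4 - 9.246*k^3 - 15.8975*k^2 - 0.757799999999999*k + 7.878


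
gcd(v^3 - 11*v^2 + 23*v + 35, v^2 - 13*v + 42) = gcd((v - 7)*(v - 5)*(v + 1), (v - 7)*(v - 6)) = v - 7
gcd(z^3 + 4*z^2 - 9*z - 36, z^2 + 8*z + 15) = z + 3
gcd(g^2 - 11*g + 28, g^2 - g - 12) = g - 4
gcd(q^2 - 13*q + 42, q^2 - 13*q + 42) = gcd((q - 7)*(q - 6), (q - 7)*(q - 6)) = q^2 - 13*q + 42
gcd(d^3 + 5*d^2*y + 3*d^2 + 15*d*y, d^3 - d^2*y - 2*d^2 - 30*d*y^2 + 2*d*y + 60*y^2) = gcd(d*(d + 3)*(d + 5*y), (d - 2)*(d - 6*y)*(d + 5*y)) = d + 5*y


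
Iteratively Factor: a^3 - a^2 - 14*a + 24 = (a + 4)*(a^2 - 5*a + 6) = (a - 3)*(a + 4)*(a - 2)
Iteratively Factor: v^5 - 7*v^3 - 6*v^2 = (v)*(v^4 - 7*v^2 - 6*v) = v*(v + 2)*(v^3 - 2*v^2 - 3*v) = v*(v + 1)*(v + 2)*(v^2 - 3*v) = v*(v - 3)*(v + 1)*(v + 2)*(v)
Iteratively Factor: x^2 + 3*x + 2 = (x + 1)*(x + 2)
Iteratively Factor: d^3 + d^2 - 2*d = (d + 2)*(d^2 - d) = (d - 1)*(d + 2)*(d)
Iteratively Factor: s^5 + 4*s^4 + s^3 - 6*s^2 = (s - 1)*(s^4 + 5*s^3 + 6*s^2) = (s - 1)*(s + 3)*(s^3 + 2*s^2) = (s - 1)*(s + 2)*(s + 3)*(s^2) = s*(s - 1)*(s + 2)*(s + 3)*(s)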